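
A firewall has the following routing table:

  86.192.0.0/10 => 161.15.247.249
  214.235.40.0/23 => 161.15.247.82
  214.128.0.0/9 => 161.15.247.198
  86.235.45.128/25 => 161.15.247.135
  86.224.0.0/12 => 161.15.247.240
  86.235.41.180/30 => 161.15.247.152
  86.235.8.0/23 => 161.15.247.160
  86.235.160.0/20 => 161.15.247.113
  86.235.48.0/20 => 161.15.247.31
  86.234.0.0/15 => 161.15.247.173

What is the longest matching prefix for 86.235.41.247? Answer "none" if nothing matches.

86.234.0.0/15

Entries matching 86.235.41.247:
  86.192.0.0/10 (86.192.0.0 - 86.255.255.255)
  86.224.0.0/12 (86.224.0.0 - 86.239.255.255)
  86.234.0.0/15 (86.234.0.0 - 86.235.255.255)
Most specific is 86.234.0.0/15.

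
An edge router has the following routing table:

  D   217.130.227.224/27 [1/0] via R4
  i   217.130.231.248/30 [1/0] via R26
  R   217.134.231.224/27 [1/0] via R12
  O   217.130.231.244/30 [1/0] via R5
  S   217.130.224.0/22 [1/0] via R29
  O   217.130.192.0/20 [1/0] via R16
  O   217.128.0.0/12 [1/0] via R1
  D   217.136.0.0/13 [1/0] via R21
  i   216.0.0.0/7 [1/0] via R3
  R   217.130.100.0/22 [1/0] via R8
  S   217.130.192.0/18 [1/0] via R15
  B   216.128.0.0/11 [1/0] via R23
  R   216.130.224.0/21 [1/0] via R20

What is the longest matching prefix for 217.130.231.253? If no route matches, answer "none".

217.130.192.0/18

Entries matching 217.130.231.253:
  216.0.0.0/7 (216.0.0.0 - 217.255.255.255)
  217.128.0.0/12 (217.128.0.0 - 217.143.255.255)
  217.130.192.0/18 (217.130.192.0 - 217.130.255.255)
Most specific is 217.130.192.0/18.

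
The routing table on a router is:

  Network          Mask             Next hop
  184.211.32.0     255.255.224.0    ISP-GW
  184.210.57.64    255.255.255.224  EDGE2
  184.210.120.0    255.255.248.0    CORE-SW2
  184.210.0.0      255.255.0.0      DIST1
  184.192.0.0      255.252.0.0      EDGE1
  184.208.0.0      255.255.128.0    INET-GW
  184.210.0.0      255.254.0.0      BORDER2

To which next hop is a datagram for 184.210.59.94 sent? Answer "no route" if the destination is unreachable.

Routes whose prefix contains 184.210.59.94:
  184.210.0.0/15 (184.210.0.0 - 184.211.255.255) -> BORDER2
  184.210.0.0/16 (184.210.0.0 - 184.210.255.255) -> DIST1
More-specific entries that do NOT match:
  184.210.57.64/27 (184.210.57.64 - 184.210.57.95) does not contain 184.210.59.94
  184.210.120.0/21 (184.210.120.0 - 184.210.127.255) does not contain 184.210.59.94
  184.211.32.0/19 (184.211.32.0 - 184.211.63.255) does not contain 184.210.59.94
  184.208.0.0/17 (184.208.0.0 - 184.208.127.255) does not contain 184.210.59.94
Longest matching prefix is /16 -> next hop DIST1.

DIST1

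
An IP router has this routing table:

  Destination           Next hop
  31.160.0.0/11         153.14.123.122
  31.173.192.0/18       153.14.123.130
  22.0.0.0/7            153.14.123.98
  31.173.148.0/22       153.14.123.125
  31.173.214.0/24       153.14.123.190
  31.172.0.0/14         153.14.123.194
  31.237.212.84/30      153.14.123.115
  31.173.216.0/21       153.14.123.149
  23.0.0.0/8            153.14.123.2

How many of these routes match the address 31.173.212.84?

3

Prefixes containing 31.173.212.84:
  31.160.0.0/11 (31.160.0.0 - 31.191.255.255)
  31.172.0.0/14 (31.172.0.0 - 31.175.255.255)
  31.173.192.0/18 (31.173.192.0 - 31.173.255.255)
Total matching entries: 3.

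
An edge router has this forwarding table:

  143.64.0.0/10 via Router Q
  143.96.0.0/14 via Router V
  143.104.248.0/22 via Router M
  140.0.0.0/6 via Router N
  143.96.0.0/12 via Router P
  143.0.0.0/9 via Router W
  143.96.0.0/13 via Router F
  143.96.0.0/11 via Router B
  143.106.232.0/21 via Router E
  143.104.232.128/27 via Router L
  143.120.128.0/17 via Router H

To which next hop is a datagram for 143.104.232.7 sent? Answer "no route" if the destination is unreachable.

Router P

Routes whose prefix contains 143.104.232.7:
  140.0.0.0/6 (140.0.0.0 - 143.255.255.255) -> Router N
  143.0.0.0/9 (143.0.0.0 - 143.127.255.255) -> Router W
  143.64.0.0/10 (143.64.0.0 - 143.127.255.255) -> Router Q
  143.96.0.0/11 (143.96.0.0 - 143.127.255.255) -> Router B
  143.96.0.0/12 (143.96.0.0 - 143.111.255.255) -> Router P
More-specific entries that do NOT match:
  143.104.232.128/27 (143.104.232.128 - 143.104.232.159) does not contain 143.104.232.7
  143.104.248.0/22 (143.104.248.0 - 143.104.251.255) does not contain 143.104.232.7
  143.106.232.0/21 (143.106.232.0 - 143.106.239.255) does not contain 143.104.232.7
  143.120.128.0/17 (143.120.128.0 - 143.120.255.255) does not contain 143.104.232.7
  143.96.0.0/14 (143.96.0.0 - 143.99.255.255) does not contain 143.104.232.7
  143.96.0.0/13 (143.96.0.0 - 143.103.255.255) does not contain 143.104.232.7
Longest matching prefix is /12 -> next hop Router P.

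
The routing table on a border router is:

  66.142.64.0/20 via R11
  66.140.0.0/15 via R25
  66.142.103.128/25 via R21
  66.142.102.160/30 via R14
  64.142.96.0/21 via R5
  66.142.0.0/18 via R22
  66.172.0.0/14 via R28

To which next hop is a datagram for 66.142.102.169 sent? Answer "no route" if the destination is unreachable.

no route

No entry's prefix contains 66.142.102.169; there is no default route.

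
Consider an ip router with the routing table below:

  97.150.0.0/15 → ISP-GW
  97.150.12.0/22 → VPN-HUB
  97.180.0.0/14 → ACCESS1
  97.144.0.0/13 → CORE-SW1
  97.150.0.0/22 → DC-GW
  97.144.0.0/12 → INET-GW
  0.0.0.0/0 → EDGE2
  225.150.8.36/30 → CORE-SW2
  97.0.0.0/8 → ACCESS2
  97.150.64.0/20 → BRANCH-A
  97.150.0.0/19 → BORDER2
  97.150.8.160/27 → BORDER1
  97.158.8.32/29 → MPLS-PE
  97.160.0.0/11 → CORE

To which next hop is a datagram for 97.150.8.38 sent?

Routes whose prefix contains 97.150.8.38:
  0.0.0.0/0 (default, matches everything) -> EDGE2
  97.0.0.0/8 (97.0.0.0 - 97.255.255.255) -> ACCESS2
  97.144.0.0/12 (97.144.0.0 - 97.159.255.255) -> INET-GW
  97.144.0.0/13 (97.144.0.0 - 97.151.255.255) -> CORE-SW1
  97.150.0.0/15 (97.150.0.0 - 97.151.255.255) -> ISP-GW
  97.150.0.0/19 (97.150.0.0 - 97.150.31.255) -> BORDER2
More-specific entries that do NOT match:
  225.150.8.36/30 (225.150.8.36 - 225.150.8.39) does not contain 97.150.8.38
  97.158.8.32/29 (97.158.8.32 - 97.158.8.39) does not contain 97.150.8.38
  97.150.8.160/27 (97.150.8.160 - 97.150.8.191) does not contain 97.150.8.38
  97.150.12.0/22 (97.150.12.0 - 97.150.15.255) does not contain 97.150.8.38
  97.150.0.0/22 (97.150.0.0 - 97.150.3.255) does not contain 97.150.8.38
  97.150.64.0/20 (97.150.64.0 - 97.150.79.255) does not contain 97.150.8.38
Longest matching prefix is /19 -> next hop BORDER2.

BORDER2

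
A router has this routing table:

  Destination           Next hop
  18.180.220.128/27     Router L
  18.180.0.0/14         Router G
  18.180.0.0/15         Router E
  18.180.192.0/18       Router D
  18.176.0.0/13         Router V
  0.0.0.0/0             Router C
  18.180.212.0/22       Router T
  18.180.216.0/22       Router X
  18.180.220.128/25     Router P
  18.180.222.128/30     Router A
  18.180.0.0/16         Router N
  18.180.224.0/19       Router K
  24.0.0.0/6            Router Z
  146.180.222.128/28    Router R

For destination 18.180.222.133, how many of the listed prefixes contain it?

6

Prefixes containing 18.180.222.133:
  0.0.0.0/0 (default, matches everything)
  18.176.0.0/13 (18.176.0.0 - 18.183.255.255)
  18.180.0.0/14 (18.180.0.0 - 18.183.255.255)
  18.180.0.0/15 (18.180.0.0 - 18.181.255.255)
  18.180.0.0/16 (18.180.0.0 - 18.180.255.255)
  18.180.192.0/18 (18.180.192.0 - 18.180.255.255)
Total matching entries: 6.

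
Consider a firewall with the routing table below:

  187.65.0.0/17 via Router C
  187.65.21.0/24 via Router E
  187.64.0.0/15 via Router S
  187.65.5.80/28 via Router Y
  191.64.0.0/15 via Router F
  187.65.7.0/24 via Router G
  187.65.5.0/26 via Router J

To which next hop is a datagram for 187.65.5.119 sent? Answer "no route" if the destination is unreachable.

Router C

Routes whose prefix contains 187.65.5.119:
  187.64.0.0/15 (187.64.0.0 - 187.65.255.255) -> Router S
  187.65.0.0/17 (187.65.0.0 - 187.65.127.255) -> Router C
More-specific entries that do NOT match:
  187.65.5.80/28 (187.65.5.80 - 187.65.5.95) does not contain 187.65.5.119
  187.65.5.0/26 (187.65.5.0 - 187.65.5.63) does not contain 187.65.5.119
  187.65.21.0/24 (187.65.21.0 - 187.65.21.255) does not contain 187.65.5.119
  187.65.7.0/24 (187.65.7.0 - 187.65.7.255) does not contain 187.65.5.119
Longest matching prefix is /17 -> next hop Router C.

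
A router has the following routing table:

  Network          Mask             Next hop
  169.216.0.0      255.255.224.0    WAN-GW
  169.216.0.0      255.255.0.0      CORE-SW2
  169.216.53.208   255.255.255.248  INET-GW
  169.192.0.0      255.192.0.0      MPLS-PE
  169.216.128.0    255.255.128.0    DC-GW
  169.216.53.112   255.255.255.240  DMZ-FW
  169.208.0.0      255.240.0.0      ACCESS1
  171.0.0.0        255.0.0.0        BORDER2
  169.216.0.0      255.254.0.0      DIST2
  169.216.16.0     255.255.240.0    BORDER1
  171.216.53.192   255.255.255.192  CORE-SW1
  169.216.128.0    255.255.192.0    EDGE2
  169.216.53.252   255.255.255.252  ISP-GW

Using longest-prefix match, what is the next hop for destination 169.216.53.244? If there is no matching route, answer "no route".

CORE-SW2

Routes whose prefix contains 169.216.53.244:
  169.192.0.0/10 (169.192.0.0 - 169.255.255.255) -> MPLS-PE
  169.208.0.0/12 (169.208.0.0 - 169.223.255.255) -> ACCESS1
  169.216.0.0/15 (169.216.0.0 - 169.217.255.255) -> DIST2
  169.216.0.0/16 (169.216.0.0 - 169.216.255.255) -> CORE-SW2
More-specific entries that do NOT match:
  169.216.53.252/30 (169.216.53.252 - 169.216.53.255) does not contain 169.216.53.244
  169.216.53.208/29 (169.216.53.208 - 169.216.53.215) does not contain 169.216.53.244
  169.216.53.112/28 (169.216.53.112 - 169.216.53.127) does not contain 169.216.53.244
  171.216.53.192/26 (171.216.53.192 - 171.216.53.255) does not contain 169.216.53.244
  169.216.16.0/20 (169.216.16.0 - 169.216.31.255) does not contain 169.216.53.244
  169.216.0.0/19 (169.216.0.0 - 169.216.31.255) does not contain 169.216.53.244
  169.216.128.0/18 (169.216.128.0 - 169.216.191.255) does not contain 169.216.53.244
  169.216.128.0/17 (169.216.128.0 - 169.216.255.255) does not contain 169.216.53.244
Longest matching prefix is /16 -> next hop CORE-SW2.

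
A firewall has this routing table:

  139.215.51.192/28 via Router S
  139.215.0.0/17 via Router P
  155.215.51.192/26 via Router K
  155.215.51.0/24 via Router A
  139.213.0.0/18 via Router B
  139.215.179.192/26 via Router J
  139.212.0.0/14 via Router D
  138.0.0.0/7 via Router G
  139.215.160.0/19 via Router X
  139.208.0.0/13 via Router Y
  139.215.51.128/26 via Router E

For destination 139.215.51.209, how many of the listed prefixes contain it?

4

Prefixes containing 139.215.51.209:
  138.0.0.0/7 (138.0.0.0 - 139.255.255.255)
  139.208.0.0/13 (139.208.0.0 - 139.215.255.255)
  139.212.0.0/14 (139.212.0.0 - 139.215.255.255)
  139.215.0.0/17 (139.215.0.0 - 139.215.127.255)
Total matching entries: 4.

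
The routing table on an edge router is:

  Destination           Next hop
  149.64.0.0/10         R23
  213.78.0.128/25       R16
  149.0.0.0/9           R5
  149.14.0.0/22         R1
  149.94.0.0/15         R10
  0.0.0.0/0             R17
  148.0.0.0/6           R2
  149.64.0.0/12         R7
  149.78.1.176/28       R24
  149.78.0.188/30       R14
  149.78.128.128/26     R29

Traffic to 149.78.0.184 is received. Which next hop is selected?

Routes whose prefix contains 149.78.0.184:
  0.0.0.0/0 (default, matches everything) -> R17
  148.0.0.0/6 (148.0.0.0 - 151.255.255.255) -> R2
  149.0.0.0/9 (149.0.0.0 - 149.127.255.255) -> R5
  149.64.0.0/10 (149.64.0.0 - 149.127.255.255) -> R23
  149.64.0.0/12 (149.64.0.0 - 149.79.255.255) -> R7
More-specific entries that do NOT match:
  149.78.0.188/30 (149.78.0.188 - 149.78.0.191) does not contain 149.78.0.184
  149.78.1.176/28 (149.78.1.176 - 149.78.1.191) does not contain 149.78.0.184
  149.78.128.128/26 (149.78.128.128 - 149.78.128.191) does not contain 149.78.0.184
  213.78.0.128/25 (213.78.0.128 - 213.78.0.255) does not contain 149.78.0.184
  149.14.0.0/22 (149.14.0.0 - 149.14.3.255) does not contain 149.78.0.184
  149.94.0.0/15 (149.94.0.0 - 149.95.255.255) does not contain 149.78.0.184
Longest matching prefix is /12 -> next hop R7.

R7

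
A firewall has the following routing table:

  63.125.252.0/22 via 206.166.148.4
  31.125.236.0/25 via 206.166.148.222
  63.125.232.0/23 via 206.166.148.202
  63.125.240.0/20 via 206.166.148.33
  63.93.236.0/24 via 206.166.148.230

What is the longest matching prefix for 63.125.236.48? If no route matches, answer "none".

none

63.125.236.48 is outside every listed prefix and there is no default route.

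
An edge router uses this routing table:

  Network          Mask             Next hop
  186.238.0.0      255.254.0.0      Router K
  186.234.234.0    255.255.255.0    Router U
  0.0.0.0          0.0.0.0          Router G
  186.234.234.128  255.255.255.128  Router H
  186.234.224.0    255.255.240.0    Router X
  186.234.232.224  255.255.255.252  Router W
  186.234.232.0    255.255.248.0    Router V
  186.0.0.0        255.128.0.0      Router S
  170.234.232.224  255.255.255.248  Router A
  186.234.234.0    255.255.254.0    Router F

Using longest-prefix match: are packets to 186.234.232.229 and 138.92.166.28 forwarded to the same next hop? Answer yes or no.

186.234.232.229: longest match 186.234.232.0/21 -> Router V
138.92.166.28: longest match 0.0.0.0/0 -> Router G

no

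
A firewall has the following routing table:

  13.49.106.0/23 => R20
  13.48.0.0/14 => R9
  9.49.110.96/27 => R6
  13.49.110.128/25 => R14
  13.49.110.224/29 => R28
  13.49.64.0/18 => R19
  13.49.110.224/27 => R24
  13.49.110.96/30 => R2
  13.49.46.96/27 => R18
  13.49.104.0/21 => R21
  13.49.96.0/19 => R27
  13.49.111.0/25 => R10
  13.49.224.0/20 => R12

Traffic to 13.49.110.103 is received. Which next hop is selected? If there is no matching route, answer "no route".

R21

Routes whose prefix contains 13.49.110.103:
  13.48.0.0/14 (13.48.0.0 - 13.51.255.255) -> R9
  13.49.64.0/18 (13.49.64.0 - 13.49.127.255) -> R19
  13.49.96.0/19 (13.49.96.0 - 13.49.127.255) -> R27
  13.49.104.0/21 (13.49.104.0 - 13.49.111.255) -> R21
More-specific entries that do NOT match:
  13.49.110.96/30 (13.49.110.96 - 13.49.110.99) does not contain 13.49.110.103
  13.49.110.224/29 (13.49.110.224 - 13.49.110.231) does not contain 13.49.110.103
  9.49.110.96/27 (9.49.110.96 - 9.49.110.127) does not contain 13.49.110.103
  13.49.110.224/27 (13.49.110.224 - 13.49.110.255) does not contain 13.49.110.103
  13.49.46.96/27 (13.49.46.96 - 13.49.46.127) does not contain 13.49.110.103
  13.49.110.128/25 (13.49.110.128 - 13.49.110.255) does not contain 13.49.110.103
  13.49.111.0/25 (13.49.111.0 - 13.49.111.127) does not contain 13.49.110.103
  13.49.106.0/23 (13.49.106.0 - 13.49.107.255) does not contain 13.49.110.103
Longest matching prefix is /21 -> next hop R21.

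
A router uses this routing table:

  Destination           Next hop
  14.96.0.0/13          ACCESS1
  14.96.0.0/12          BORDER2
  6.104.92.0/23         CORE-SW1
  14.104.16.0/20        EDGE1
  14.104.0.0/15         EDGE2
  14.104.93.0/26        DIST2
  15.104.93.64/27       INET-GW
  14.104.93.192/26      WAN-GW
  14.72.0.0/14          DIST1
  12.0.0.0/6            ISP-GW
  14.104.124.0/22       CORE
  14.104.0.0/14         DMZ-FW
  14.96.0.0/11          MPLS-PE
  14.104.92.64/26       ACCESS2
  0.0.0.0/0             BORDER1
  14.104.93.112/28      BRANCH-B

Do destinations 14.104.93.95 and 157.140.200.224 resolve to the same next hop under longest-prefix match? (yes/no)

no

14.104.93.95: longest match 14.104.0.0/15 -> EDGE2
157.140.200.224: longest match 0.0.0.0/0 -> BORDER1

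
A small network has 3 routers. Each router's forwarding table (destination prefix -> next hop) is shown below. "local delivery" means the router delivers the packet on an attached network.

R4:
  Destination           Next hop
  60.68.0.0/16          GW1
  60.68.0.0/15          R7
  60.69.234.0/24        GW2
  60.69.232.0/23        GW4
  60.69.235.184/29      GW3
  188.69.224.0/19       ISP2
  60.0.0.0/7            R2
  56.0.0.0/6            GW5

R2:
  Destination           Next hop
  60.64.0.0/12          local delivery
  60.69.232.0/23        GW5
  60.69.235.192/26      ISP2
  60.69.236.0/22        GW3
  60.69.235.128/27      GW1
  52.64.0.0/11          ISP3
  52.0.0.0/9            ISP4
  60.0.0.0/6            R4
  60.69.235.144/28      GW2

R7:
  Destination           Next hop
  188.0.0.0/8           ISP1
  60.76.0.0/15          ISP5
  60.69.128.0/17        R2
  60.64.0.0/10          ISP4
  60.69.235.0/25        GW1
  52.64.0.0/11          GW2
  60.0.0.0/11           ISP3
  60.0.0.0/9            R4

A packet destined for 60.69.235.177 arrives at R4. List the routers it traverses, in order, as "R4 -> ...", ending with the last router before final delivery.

R4 -> R7 -> R2

At R4: longest match for 60.69.235.177 is 60.68.0.0/15 -> R7
At R7: longest match for 60.69.235.177 is 60.69.128.0/17 -> R2
At R2: longest match for 60.69.235.177 is 60.64.0.0/12 -> local delivery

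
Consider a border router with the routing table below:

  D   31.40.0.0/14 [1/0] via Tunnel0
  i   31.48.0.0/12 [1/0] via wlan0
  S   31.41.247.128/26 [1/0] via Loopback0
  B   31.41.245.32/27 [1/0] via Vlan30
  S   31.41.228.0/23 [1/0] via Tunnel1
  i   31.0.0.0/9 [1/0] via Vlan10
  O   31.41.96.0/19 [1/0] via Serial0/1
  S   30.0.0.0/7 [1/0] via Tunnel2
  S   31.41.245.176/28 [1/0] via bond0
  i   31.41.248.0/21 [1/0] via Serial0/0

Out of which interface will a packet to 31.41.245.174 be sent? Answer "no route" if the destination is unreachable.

Routes whose prefix contains 31.41.245.174:
  30.0.0.0/7 (30.0.0.0 - 31.255.255.255) -> Tunnel2
  31.0.0.0/9 (31.0.0.0 - 31.127.255.255) -> Vlan10
  31.40.0.0/14 (31.40.0.0 - 31.43.255.255) -> Tunnel0
More-specific entries that do NOT match:
  31.41.245.176/28 (31.41.245.176 - 31.41.245.191) does not contain 31.41.245.174
  31.41.245.32/27 (31.41.245.32 - 31.41.245.63) does not contain 31.41.245.174
  31.41.247.128/26 (31.41.247.128 - 31.41.247.191) does not contain 31.41.245.174
  31.41.228.0/23 (31.41.228.0 - 31.41.229.255) does not contain 31.41.245.174
  31.41.248.0/21 (31.41.248.0 - 31.41.255.255) does not contain 31.41.245.174
  31.41.96.0/19 (31.41.96.0 - 31.41.127.255) does not contain 31.41.245.174
Longest matching prefix is /14 -> interface Tunnel0.

Tunnel0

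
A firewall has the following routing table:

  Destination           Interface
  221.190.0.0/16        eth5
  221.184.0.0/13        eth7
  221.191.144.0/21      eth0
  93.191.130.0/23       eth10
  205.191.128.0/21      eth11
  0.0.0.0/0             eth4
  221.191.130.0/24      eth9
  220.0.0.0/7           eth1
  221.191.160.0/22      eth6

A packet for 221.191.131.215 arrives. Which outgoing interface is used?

Routes whose prefix contains 221.191.131.215:
  0.0.0.0/0 (default, matches everything) -> eth4
  220.0.0.0/7 (220.0.0.0 - 221.255.255.255) -> eth1
  221.184.0.0/13 (221.184.0.0 - 221.191.255.255) -> eth7
More-specific entries that do NOT match:
  221.191.130.0/24 (221.191.130.0 - 221.191.130.255) does not contain 221.191.131.215
  93.191.130.0/23 (93.191.130.0 - 93.191.131.255) does not contain 221.191.131.215
  221.191.160.0/22 (221.191.160.0 - 221.191.163.255) does not contain 221.191.131.215
  221.191.144.0/21 (221.191.144.0 - 221.191.151.255) does not contain 221.191.131.215
  205.191.128.0/21 (205.191.128.0 - 205.191.135.255) does not contain 221.191.131.215
  221.190.0.0/16 (221.190.0.0 - 221.190.255.255) does not contain 221.191.131.215
Longest matching prefix is /13 -> interface eth7.

eth7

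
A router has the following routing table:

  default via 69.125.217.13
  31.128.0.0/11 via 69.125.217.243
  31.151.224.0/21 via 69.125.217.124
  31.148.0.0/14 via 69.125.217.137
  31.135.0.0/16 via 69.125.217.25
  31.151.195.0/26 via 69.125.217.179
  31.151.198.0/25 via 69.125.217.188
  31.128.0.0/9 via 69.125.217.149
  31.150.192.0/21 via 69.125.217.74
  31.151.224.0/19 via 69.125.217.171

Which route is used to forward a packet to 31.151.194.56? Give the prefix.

31.148.0.0/14

Entries matching 31.151.194.56:
  0.0.0.0/0 (default, matches everything)
  31.128.0.0/9 (31.128.0.0 - 31.255.255.255)
  31.128.0.0/11 (31.128.0.0 - 31.159.255.255)
  31.148.0.0/14 (31.148.0.0 - 31.151.255.255)
Most specific is 31.148.0.0/14.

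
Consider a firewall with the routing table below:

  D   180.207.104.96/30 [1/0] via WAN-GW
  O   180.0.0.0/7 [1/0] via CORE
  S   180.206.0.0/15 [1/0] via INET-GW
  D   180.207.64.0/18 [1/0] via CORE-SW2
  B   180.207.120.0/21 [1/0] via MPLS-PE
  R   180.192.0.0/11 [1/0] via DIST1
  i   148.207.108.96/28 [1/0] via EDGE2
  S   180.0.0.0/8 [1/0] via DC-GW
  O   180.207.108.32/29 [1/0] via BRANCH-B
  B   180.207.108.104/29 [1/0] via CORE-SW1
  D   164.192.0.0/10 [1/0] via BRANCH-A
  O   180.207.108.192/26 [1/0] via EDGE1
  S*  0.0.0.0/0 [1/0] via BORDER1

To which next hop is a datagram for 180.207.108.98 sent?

CORE-SW2

Routes whose prefix contains 180.207.108.98:
  0.0.0.0/0 (default, matches everything) -> BORDER1
  180.0.0.0/7 (180.0.0.0 - 181.255.255.255) -> CORE
  180.0.0.0/8 (180.0.0.0 - 180.255.255.255) -> DC-GW
  180.192.0.0/11 (180.192.0.0 - 180.223.255.255) -> DIST1
  180.206.0.0/15 (180.206.0.0 - 180.207.255.255) -> INET-GW
  180.207.64.0/18 (180.207.64.0 - 180.207.127.255) -> CORE-SW2
More-specific entries that do NOT match:
  180.207.104.96/30 (180.207.104.96 - 180.207.104.99) does not contain 180.207.108.98
  180.207.108.32/29 (180.207.108.32 - 180.207.108.39) does not contain 180.207.108.98
  180.207.108.104/29 (180.207.108.104 - 180.207.108.111) does not contain 180.207.108.98
  148.207.108.96/28 (148.207.108.96 - 148.207.108.111) does not contain 180.207.108.98
  180.207.108.192/26 (180.207.108.192 - 180.207.108.255) does not contain 180.207.108.98
  180.207.120.0/21 (180.207.120.0 - 180.207.127.255) does not contain 180.207.108.98
Longest matching prefix is /18 -> next hop CORE-SW2.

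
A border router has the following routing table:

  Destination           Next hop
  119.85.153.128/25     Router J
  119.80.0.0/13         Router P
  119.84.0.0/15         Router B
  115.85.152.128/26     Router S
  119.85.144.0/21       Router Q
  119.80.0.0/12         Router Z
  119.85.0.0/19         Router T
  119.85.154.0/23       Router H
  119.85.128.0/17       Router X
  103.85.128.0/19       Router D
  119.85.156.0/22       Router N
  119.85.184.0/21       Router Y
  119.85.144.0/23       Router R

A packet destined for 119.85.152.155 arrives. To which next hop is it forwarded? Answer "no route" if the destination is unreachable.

Router X

Routes whose prefix contains 119.85.152.155:
  119.80.0.0/12 (119.80.0.0 - 119.95.255.255) -> Router Z
  119.80.0.0/13 (119.80.0.0 - 119.87.255.255) -> Router P
  119.84.0.0/15 (119.84.0.0 - 119.85.255.255) -> Router B
  119.85.128.0/17 (119.85.128.0 - 119.85.255.255) -> Router X
More-specific entries that do NOT match:
  115.85.152.128/26 (115.85.152.128 - 115.85.152.191) does not contain 119.85.152.155
  119.85.153.128/25 (119.85.153.128 - 119.85.153.255) does not contain 119.85.152.155
  119.85.154.0/23 (119.85.154.0 - 119.85.155.255) does not contain 119.85.152.155
  119.85.144.0/23 (119.85.144.0 - 119.85.145.255) does not contain 119.85.152.155
  119.85.156.0/22 (119.85.156.0 - 119.85.159.255) does not contain 119.85.152.155
  119.85.144.0/21 (119.85.144.0 - 119.85.151.255) does not contain 119.85.152.155
  119.85.184.0/21 (119.85.184.0 - 119.85.191.255) does not contain 119.85.152.155
  119.85.0.0/19 (119.85.0.0 - 119.85.31.255) does not contain 119.85.152.155
  103.85.128.0/19 (103.85.128.0 - 103.85.159.255) does not contain 119.85.152.155
Longest matching prefix is /17 -> next hop Router X.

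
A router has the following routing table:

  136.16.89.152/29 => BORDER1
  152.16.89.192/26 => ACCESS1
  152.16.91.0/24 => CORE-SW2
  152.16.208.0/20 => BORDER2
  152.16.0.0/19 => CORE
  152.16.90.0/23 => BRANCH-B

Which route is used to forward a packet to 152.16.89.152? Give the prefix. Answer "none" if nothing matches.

none

152.16.89.152 is outside every listed prefix and there is no default route.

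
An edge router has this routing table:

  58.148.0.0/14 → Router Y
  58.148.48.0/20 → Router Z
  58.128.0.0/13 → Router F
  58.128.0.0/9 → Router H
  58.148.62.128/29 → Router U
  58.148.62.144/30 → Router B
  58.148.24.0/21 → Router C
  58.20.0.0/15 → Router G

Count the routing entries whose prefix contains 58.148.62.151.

Prefixes containing 58.148.62.151:
  58.128.0.0/9 (58.128.0.0 - 58.255.255.255)
  58.148.0.0/14 (58.148.0.0 - 58.151.255.255)
  58.148.48.0/20 (58.148.48.0 - 58.148.63.255)
Total matching entries: 3.

3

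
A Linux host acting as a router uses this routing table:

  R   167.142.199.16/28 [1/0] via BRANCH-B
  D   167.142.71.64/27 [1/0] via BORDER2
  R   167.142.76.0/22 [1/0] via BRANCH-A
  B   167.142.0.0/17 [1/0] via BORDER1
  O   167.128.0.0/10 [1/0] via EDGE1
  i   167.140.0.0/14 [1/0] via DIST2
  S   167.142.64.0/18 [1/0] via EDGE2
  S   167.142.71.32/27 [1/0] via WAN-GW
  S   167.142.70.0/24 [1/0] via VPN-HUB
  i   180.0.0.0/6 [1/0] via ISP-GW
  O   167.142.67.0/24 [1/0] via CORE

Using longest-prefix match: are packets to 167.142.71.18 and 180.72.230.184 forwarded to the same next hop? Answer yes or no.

167.142.71.18: longest match 167.142.64.0/18 -> EDGE2
180.72.230.184: longest match 180.0.0.0/6 -> ISP-GW

no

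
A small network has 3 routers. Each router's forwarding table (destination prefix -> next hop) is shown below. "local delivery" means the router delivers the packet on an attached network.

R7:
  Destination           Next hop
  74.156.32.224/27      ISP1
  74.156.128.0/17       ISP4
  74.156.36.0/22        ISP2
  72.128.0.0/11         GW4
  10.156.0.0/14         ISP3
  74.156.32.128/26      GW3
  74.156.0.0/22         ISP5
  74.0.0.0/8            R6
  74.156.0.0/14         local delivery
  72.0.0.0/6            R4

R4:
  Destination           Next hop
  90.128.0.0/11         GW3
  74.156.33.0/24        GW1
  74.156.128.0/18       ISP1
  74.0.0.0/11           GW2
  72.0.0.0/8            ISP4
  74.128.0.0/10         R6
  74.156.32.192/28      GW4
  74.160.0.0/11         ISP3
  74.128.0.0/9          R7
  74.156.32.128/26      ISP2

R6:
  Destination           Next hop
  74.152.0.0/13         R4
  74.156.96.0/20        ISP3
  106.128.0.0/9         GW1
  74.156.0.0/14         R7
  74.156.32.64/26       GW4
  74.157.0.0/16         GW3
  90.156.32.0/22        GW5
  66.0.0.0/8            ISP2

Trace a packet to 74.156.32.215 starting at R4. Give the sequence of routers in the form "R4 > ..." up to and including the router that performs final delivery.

R4 > R6 > R7

At R4: longest match for 74.156.32.215 is 74.128.0.0/10 -> R6
At R6: longest match for 74.156.32.215 is 74.156.0.0/14 -> R7
At R7: longest match for 74.156.32.215 is 74.156.0.0/14 -> local delivery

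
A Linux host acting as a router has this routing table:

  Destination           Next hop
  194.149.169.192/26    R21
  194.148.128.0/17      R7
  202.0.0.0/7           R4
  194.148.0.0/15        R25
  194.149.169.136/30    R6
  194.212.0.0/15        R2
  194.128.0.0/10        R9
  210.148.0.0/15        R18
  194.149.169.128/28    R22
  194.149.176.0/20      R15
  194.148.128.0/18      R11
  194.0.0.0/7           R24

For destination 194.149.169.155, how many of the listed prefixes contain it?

3

Prefixes containing 194.149.169.155:
  194.0.0.0/7 (194.0.0.0 - 195.255.255.255)
  194.128.0.0/10 (194.128.0.0 - 194.191.255.255)
  194.148.0.0/15 (194.148.0.0 - 194.149.255.255)
Total matching entries: 3.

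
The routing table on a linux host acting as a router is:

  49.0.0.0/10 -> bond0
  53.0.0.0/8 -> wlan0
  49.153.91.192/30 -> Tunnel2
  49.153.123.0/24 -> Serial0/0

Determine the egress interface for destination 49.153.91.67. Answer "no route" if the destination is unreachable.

no route

No entry's prefix contains 49.153.91.67; there is no default route.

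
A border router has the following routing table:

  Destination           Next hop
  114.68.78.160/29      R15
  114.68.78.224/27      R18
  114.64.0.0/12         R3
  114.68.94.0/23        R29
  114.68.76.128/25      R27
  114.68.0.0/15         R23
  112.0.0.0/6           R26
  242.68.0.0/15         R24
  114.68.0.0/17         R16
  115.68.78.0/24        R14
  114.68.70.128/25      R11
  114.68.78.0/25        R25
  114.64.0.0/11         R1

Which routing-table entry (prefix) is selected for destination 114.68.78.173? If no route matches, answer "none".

114.68.0.0/17

Entries matching 114.68.78.173:
  112.0.0.0/6 (112.0.0.0 - 115.255.255.255)
  114.64.0.0/11 (114.64.0.0 - 114.95.255.255)
  114.64.0.0/12 (114.64.0.0 - 114.79.255.255)
  114.68.0.0/15 (114.68.0.0 - 114.69.255.255)
  114.68.0.0/17 (114.68.0.0 - 114.68.127.255)
Most specific is 114.68.0.0/17.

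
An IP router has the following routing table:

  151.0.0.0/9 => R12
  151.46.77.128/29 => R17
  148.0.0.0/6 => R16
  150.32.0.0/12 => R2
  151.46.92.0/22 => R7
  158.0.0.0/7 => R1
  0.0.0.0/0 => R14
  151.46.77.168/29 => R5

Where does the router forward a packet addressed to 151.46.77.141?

Routes whose prefix contains 151.46.77.141:
  0.0.0.0/0 (default, matches everything) -> R14
  148.0.0.0/6 (148.0.0.0 - 151.255.255.255) -> R16
  151.0.0.0/9 (151.0.0.0 - 151.127.255.255) -> R12
More-specific entries that do NOT match:
  151.46.77.128/29 (151.46.77.128 - 151.46.77.135) does not contain 151.46.77.141
  151.46.77.168/29 (151.46.77.168 - 151.46.77.175) does not contain 151.46.77.141
  151.46.92.0/22 (151.46.92.0 - 151.46.95.255) does not contain 151.46.77.141
  150.32.0.0/12 (150.32.0.0 - 150.47.255.255) does not contain 151.46.77.141
Longest matching prefix is /9 -> next hop R12.

R12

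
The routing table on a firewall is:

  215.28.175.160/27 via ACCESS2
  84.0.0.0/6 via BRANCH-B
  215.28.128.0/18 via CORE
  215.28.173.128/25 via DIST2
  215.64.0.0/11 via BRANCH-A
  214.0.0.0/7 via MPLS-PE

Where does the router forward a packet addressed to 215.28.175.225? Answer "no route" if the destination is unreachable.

Routes whose prefix contains 215.28.175.225:
  214.0.0.0/7 (214.0.0.0 - 215.255.255.255) -> MPLS-PE
  215.28.128.0/18 (215.28.128.0 - 215.28.191.255) -> CORE
More-specific entries that do NOT match:
  215.28.175.160/27 (215.28.175.160 - 215.28.175.191) does not contain 215.28.175.225
  215.28.173.128/25 (215.28.173.128 - 215.28.173.255) does not contain 215.28.175.225
Longest matching prefix is /18 -> next hop CORE.

CORE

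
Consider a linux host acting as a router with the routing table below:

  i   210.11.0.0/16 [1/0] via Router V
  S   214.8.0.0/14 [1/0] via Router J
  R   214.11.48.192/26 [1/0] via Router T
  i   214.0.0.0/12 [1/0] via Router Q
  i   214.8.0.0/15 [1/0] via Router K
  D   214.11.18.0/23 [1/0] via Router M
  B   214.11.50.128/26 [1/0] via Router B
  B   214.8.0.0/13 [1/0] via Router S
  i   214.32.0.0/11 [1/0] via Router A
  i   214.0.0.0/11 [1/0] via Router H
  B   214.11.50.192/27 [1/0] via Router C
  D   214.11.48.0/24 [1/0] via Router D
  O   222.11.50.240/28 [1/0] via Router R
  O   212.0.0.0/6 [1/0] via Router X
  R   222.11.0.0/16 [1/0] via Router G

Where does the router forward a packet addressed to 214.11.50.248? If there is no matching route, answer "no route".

Routes whose prefix contains 214.11.50.248:
  212.0.0.0/6 (212.0.0.0 - 215.255.255.255) -> Router X
  214.0.0.0/11 (214.0.0.0 - 214.31.255.255) -> Router H
  214.0.0.0/12 (214.0.0.0 - 214.15.255.255) -> Router Q
  214.8.0.0/13 (214.8.0.0 - 214.15.255.255) -> Router S
  214.8.0.0/14 (214.8.0.0 - 214.11.255.255) -> Router J
More-specific entries that do NOT match:
  222.11.50.240/28 (222.11.50.240 - 222.11.50.255) does not contain 214.11.50.248
  214.11.50.192/27 (214.11.50.192 - 214.11.50.223) does not contain 214.11.50.248
  214.11.48.192/26 (214.11.48.192 - 214.11.48.255) does not contain 214.11.50.248
  214.11.50.128/26 (214.11.50.128 - 214.11.50.191) does not contain 214.11.50.248
  214.11.48.0/24 (214.11.48.0 - 214.11.48.255) does not contain 214.11.50.248
  214.11.18.0/23 (214.11.18.0 - 214.11.19.255) does not contain 214.11.50.248
  210.11.0.0/16 (210.11.0.0 - 210.11.255.255) does not contain 214.11.50.248
  222.11.0.0/16 (222.11.0.0 - 222.11.255.255) does not contain 214.11.50.248
  214.8.0.0/15 (214.8.0.0 - 214.9.255.255) does not contain 214.11.50.248
Longest matching prefix is /14 -> next hop Router J.

Router J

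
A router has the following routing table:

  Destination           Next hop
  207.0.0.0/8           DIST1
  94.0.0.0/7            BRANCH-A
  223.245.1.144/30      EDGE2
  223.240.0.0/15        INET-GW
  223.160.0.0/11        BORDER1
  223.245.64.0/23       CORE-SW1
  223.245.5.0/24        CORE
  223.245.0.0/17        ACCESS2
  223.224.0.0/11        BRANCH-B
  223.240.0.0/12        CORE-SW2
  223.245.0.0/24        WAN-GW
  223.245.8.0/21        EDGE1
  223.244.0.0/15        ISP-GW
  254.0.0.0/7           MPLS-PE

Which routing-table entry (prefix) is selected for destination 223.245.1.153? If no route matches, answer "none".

Entries matching 223.245.1.153:
  223.224.0.0/11 (223.224.0.0 - 223.255.255.255)
  223.240.0.0/12 (223.240.0.0 - 223.255.255.255)
  223.244.0.0/15 (223.244.0.0 - 223.245.255.255)
  223.245.0.0/17 (223.245.0.0 - 223.245.127.255)
Most specific is 223.245.0.0/17.

223.245.0.0/17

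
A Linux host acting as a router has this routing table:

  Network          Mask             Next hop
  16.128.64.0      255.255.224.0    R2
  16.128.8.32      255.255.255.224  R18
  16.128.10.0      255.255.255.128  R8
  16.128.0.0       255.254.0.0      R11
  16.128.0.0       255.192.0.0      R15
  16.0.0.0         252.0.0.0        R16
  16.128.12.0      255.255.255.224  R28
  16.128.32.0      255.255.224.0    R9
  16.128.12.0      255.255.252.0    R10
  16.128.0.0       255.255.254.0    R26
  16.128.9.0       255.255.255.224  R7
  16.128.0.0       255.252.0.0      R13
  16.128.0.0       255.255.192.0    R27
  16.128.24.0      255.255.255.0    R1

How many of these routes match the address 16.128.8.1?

5

Prefixes containing 16.128.8.1:
  16.0.0.0/6 (16.0.0.0 - 19.255.255.255)
  16.128.0.0/10 (16.128.0.0 - 16.191.255.255)
  16.128.0.0/14 (16.128.0.0 - 16.131.255.255)
  16.128.0.0/15 (16.128.0.0 - 16.129.255.255)
  16.128.0.0/18 (16.128.0.0 - 16.128.63.255)
Total matching entries: 5.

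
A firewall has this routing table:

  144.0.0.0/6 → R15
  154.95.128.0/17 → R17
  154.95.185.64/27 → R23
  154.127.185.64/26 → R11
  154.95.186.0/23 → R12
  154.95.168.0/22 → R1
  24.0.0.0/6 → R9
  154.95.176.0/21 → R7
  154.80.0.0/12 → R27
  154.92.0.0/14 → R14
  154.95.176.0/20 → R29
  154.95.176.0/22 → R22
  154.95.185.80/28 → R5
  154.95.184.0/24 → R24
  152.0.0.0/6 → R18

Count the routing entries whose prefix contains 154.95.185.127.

5

Prefixes containing 154.95.185.127:
  152.0.0.0/6 (152.0.0.0 - 155.255.255.255)
  154.80.0.0/12 (154.80.0.0 - 154.95.255.255)
  154.92.0.0/14 (154.92.0.0 - 154.95.255.255)
  154.95.128.0/17 (154.95.128.0 - 154.95.255.255)
  154.95.176.0/20 (154.95.176.0 - 154.95.191.255)
Total matching entries: 5.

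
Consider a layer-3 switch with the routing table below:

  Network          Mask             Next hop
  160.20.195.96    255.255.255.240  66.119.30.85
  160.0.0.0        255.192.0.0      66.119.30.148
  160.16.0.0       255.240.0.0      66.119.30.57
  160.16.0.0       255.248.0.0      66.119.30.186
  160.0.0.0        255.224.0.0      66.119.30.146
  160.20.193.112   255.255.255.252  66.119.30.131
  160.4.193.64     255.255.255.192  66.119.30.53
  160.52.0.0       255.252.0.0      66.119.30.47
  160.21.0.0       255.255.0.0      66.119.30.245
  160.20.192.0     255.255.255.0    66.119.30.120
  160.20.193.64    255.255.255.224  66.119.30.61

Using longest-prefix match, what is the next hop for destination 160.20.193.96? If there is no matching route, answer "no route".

Routes whose prefix contains 160.20.193.96:
  160.0.0.0/10 (160.0.0.0 - 160.63.255.255) -> 66.119.30.148
  160.0.0.0/11 (160.0.0.0 - 160.31.255.255) -> 66.119.30.146
  160.16.0.0/12 (160.16.0.0 - 160.31.255.255) -> 66.119.30.57
  160.16.0.0/13 (160.16.0.0 - 160.23.255.255) -> 66.119.30.186
More-specific entries that do NOT match:
  160.20.193.112/30 (160.20.193.112 - 160.20.193.115) does not contain 160.20.193.96
  160.20.195.96/28 (160.20.195.96 - 160.20.195.111) does not contain 160.20.193.96
  160.20.193.64/27 (160.20.193.64 - 160.20.193.95) does not contain 160.20.193.96
  160.4.193.64/26 (160.4.193.64 - 160.4.193.127) does not contain 160.20.193.96
  160.20.192.0/24 (160.20.192.0 - 160.20.192.255) does not contain 160.20.193.96
  160.21.0.0/16 (160.21.0.0 - 160.21.255.255) does not contain 160.20.193.96
  160.52.0.0/14 (160.52.0.0 - 160.55.255.255) does not contain 160.20.193.96
Longest matching prefix is /13 -> next hop 66.119.30.186.

66.119.30.186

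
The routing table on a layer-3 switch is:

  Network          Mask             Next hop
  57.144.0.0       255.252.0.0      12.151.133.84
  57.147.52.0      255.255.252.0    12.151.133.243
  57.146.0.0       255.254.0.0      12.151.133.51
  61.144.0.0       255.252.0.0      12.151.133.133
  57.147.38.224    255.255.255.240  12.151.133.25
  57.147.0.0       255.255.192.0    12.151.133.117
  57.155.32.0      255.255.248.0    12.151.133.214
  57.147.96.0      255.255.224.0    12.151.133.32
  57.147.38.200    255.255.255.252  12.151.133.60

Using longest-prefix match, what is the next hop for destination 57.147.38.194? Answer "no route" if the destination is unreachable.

Routes whose prefix contains 57.147.38.194:
  57.144.0.0/14 (57.144.0.0 - 57.147.255.255) -> 12.151.133.84
  57.146.0.0/15 (57.146.0.0 - 57.147.255.255) -> 12.151.133.51
  57.147.0.0/18 (57.147.0.0 - 57.147.63.255) -> 12.151.133.117
More-specific entries that do NOT match:
  57.147.38.200/30 (57.147.38.200 - 57.147.38.203) does not contain 57.147.38.194
  57.147.38.224/28 (57.147.38.224 - 57.147.38.239) does not contain 57.147.38.194
  57.147.52.0/22 (57.147.52.0 - 57.147.55.255) does not contain 57.147.38.194
  57.155.32.0/21 (57.155.32.0 - 57.155.39.255) does not contain 57.147.38.194
  57.147.96.0/19 (57.147.96.0 - 57.147.127.255) does not contain 57.147.38.194
Longest matching prefix is /18 -> next hop 12.151.133.117.

12.151.133.117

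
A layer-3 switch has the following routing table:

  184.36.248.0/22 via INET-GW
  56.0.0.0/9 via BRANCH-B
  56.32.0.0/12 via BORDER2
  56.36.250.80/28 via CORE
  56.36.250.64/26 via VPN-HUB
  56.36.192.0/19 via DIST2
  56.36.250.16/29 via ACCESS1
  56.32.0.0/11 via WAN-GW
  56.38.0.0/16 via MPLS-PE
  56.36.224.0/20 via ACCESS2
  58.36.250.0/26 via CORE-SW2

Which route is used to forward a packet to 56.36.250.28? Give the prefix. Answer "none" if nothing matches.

56.32.0.0/12

Entries matching 56.36.250.28:
  56.0.0.0/9 (56.0.0.0 - 56.127.255.255)
  56.32.0.0/11 (56.32.0.0 - 56.63.255.255)
  56.32.0.0/12 (56.32.0.0 - 56.47.255.255)
Most specific is 56.32.0.0/12.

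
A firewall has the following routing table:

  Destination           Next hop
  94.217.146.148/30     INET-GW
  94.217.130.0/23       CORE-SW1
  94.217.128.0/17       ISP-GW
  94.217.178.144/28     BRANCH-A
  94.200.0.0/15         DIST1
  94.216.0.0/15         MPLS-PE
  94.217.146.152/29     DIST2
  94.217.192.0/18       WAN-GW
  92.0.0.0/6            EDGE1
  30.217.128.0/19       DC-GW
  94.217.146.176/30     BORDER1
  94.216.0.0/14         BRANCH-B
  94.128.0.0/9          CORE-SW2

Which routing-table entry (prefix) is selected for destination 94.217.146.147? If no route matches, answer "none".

Entries matching 94.217.146.147:
  92.0.0.0/6 (92.0.0.0 - 95.255.255.255)
  94.128.0.0/9 (94.128.0.0 - 94.255.255.255)
  94.216.0.0/14 (94.216.0.0 - 94.219.255.255)
  94.216.0.0/15 (94.216.0.0 - 94.217.255.255)
  94.217.128.0/17 (94.217.128.0 - 94.217.255.255)
Most specific is 94.217.128.0/17.

94.217.128.0/17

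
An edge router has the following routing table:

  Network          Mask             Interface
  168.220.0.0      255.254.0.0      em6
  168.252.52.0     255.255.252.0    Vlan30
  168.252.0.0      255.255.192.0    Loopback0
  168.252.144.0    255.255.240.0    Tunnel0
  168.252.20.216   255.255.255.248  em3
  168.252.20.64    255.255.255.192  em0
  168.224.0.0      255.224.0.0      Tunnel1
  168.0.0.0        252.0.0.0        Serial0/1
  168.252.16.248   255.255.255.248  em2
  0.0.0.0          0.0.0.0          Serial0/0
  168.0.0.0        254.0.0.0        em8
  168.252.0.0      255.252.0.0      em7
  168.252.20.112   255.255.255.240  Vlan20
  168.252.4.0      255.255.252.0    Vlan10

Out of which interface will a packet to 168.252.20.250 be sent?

Routes whose prefix contains 168.252.20.250:
  0.0.0.0/0 (default, matches everything) -> Serial0/0
  168.0.0.0/6 (168.0.0.0 - 171.255.255.255) -> Serial0/1
  168.0.0.0/7 (168.0.0.0 - 169.255.255.255) -> em8
  168.224.0.0/11 (168.224.0.0 - 168.255.255.255) -> Tunnel1
  168.252.0.0/14 (168.252.0.0 - 168.255.255.255) -> em7
  168.252.0.0/18 (168.252.0.0 - 168.252.63.255) -> Loopback0
More-specific entries that do NOT match:
  168.252.20.216/29 (168.252.20.216 - 168.252.20.223) does not contain 168.252.20.250
  168.252.16.248/29 (168.252.16.248 - 168.252.16.255) does not contain 168.252.20.250
  168.252.20.112/28 (168.252.20.112 - 168.252.20.127) does not contain 168.252.20.250
  168.252.20.64/26 (168.252.20.64 - 168.252.20.127) does not contain 168.252.20.250
  168.252.52.0/22 (168.252.52.0 - 168.252.55.255) does not contain 168.252.20.250
  168.252.4.0/22 (168.252.4.0 - 168.252.7.255) does not contain 168.252.20.250
  168.252.144.0/20 (168.252.144.0 - 168.252.159.255) does not contain 168.252.20.250
Longest matching prefix is /18 -> interface Loopback0.

Loopback0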